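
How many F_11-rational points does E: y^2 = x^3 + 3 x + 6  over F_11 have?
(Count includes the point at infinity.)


For each x in F_11, count y with y^2 = x^3 + 3 x + 6 mod 11:
  x = 2: RHS = 9, y in [3, 8]  -> 2 point(s)
  x = 3: RHS = 9, y in [3, 8]  -> 2 point(s)
  x = 4: RHS = 5, y in [4, 7]  -> 2 point(s)
  x = 5: RHS = 3, y in [5, 6]  -> 2 point(s)
  x = 6: RHS = 9, y in [3, 8]  -> 2 point(s)
  x = 8: RHS = 3, y in [5, 6]  -> 2 point(s)
  x = 9: RHS = 3, y in [5, 6]  -> 2 point(s)
Affine points: 14. Add the point at infinity: total = 15.

#E(F_11) = 15


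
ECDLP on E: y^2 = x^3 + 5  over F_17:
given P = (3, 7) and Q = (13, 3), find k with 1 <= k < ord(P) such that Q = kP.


Enumerate multiples of P until we hit Q = (13, 3):
  1P = (3, 7)
  2P = (7, 12)
  3P = (16, 15)
  4P = (2, 8)
  5P = (13, 3)
Match found at i = 5.

k = 5


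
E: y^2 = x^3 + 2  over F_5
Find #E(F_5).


For each x in F_5, count y with y^2 = x^3 + 0 x + 2 mod 5:
  x = 2: RHS = 0, y in [0]  -> 1 point(s)
  x = 3: RHS = 4, y in [2, 3]  -> 2 point(s)
  x = 4: RHS = 1, y in [1, 4]  -> 2 point(s)
Affine points: 5. Add the point at infinity: total = 6.

#E(F_5) = 6


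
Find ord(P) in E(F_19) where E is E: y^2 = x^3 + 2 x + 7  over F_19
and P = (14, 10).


Compute successive multiples of P until we hit O:
  1P = (14, 10)
  2P = (11, 12)
  3P = (5, 3)
  4P = (6, 11)
  5P = (10, 18)
  6P = (18, 17)
  7P = (15, 12)
  8P = (13, 11)
  ... (continuing to 22P)
  22P = O

ord(P) = 22


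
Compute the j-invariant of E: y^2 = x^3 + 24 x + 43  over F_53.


Delta = -16(4 a^3 + 27 b^2) mod 53 = 41
-1728 * (4 a)^3 = -1728 * (4*24)^3 mod 53 = 41
j = 41 * 41^(-1) mod 53 = 1

j = 1 (mod 53)


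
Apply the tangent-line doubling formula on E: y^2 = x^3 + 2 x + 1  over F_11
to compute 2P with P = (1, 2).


Doubling: s = (3 x1^2 + a) / (2 y1)
s = (3*1^2 + 2) / (2*2) mod 11 = 4
x3 = s^2 - 2 x1 mod 11 = 4^2 - 2*1 = 3
y3 = s (x1 - x3) - y1 mod 11 = 4 * (1 - 3) - 2 = 1

2P = (3, 1)


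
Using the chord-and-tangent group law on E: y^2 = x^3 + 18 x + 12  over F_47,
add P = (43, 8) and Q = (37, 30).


P != Q, so use the chord formula.
s = (y2 - y1) / (x2 - x1) = (22) / (41) mod 47 = 12
x3 = s^2 - x1 - x2 mod 47 = 12^2 - 43 - 37 = 17
y3 = s (x1 - x3) - y1 mod 47 = 12 * (43 - 17) - 8 = 22

P + Q = (17, 22)


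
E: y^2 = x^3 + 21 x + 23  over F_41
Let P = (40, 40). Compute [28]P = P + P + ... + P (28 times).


k = 28 = 11100_2 (binary, LSB first: 00111)
Double-and-add from P = (40, 40):
  bit 0 = 0: acc unchanged = O
  bit 1 = 0: acc unchanged = O
  bit 2 = 1: acc = O + (18, 40) = (18, 40)
  bit 3 = 1: acc = (18, 40) + (15, 8) = (17, 39)
  bit 4 = 1: acc = (17, 39) + (7, 12) = (37, 30)

28P = (37, 30)


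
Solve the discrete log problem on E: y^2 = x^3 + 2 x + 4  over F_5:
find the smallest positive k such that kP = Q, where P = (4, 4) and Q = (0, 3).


Enumerate multiples of P until we hit Q = (0, 3):
  1P = (4, 4)
  2P = (2, 1)
  3P = (0, 2)
  4P = (0, 3)
Match found at i = 4.

k = 4


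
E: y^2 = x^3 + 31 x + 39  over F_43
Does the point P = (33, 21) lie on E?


Check whether y^2 = x^3 + 31 x + 39 (mod 43) for (x, y) = (33, 21).
LHS: y^2 = 21^2 mod 43 = 11
RHS: x^3 + 31 x + 39 = 33^3 + 31*33 + 39 mod 43 = 19
LHS != RHS

No, not on the curve


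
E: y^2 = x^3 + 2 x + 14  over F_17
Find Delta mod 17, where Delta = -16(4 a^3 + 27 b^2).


4 a^3 + 27 b^2 = 4*2^3 + 27*14^2 = 32 + 5292 = 5324
Delta = -16 * (5324) = -85184
Delta mod 17 = 3

Delta = 3 (mod 17)


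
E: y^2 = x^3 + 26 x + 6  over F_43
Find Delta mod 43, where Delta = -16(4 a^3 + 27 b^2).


4 a^3 + 27 b^2 = 4*26^3 + 27*6^2 = 70304 + 972 = 71276
Delta = -16 * (71276) = -1140416
Delta mod 43 = 30

Delta = 30 (mod 43)


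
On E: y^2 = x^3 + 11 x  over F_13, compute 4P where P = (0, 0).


k = 4 = 100_2 (binary, LSB first: 001)
Double-and-add from P = (0, 0):
  bit 0 = 0: acc unchanged = O
  bit 1 = 0: acc unchanged = O
  bit 2 = 1: acc = O + O = O

4P = O


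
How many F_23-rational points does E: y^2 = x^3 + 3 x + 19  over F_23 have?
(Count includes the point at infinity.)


For each x in F_23, count y with y^2 = x^3 + 3 x + 19 mod 23:
  x = 1: RHS = 0, y in [0]  -> 1 point(s)
  x = 3: RHS = 9, y in [3, 20]  -> 2 point(s)
  x = 4: RHS = 3, y in [7, 16]  -> 2 point(s)
  x = 6: RHS = 0, y in [0]  -> 1 point(s)
  x = 8: RHS = 3, y in [7, 16]  -> 2 point(s)
  x = 9: RHS = 16, y in [4, 19]  -> 2 point(s)
  x = 11: RHS = 3, y in [7, 16]  -> 2 point(s)
  x = 12: RHS = 12, y in [9, 14]  -> 2 point(s)
  x = 13: RHS = 1, y in [1, 22]  -> 2 point(s)
  x = 15: RHS = 12, y in [9, 14]  -> 2 point(s)
  x = 16: RHS = 0, y in [0]  -> 1 point(s)
  x = 19: RHS = 12, y in [9, 14]  -> 2 point(s)
  x = 20: RHS = 6, y in [11, 12]  -> 2 point(s)
Affine points: 23. Add the point at infinity: total = 24.

#E(F_23) = 24


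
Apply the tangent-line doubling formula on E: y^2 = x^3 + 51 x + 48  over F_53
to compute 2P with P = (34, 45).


Doubling: s = (3 x1^2 + a) / (2 y1)
s = (3*34^2 + 51) / (2*45) mod 53 = 2
x3 = s^2 - 2 x1 mod 53 = 2^2 - 2*34 = 42
y3 = s (x1 - x3) - y1 mod 53 = 2 * (34 - 42) - 45 = 45

2P = (42, 45)


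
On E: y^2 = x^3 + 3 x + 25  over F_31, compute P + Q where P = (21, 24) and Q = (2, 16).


P != Q, so use the chord formula.
s = (y2 - y1) / (x2 - x1) = (23) / (12) mod 31 = 20
x3 = s^2 - x1 - x2 mod 31 = 20^2 - 21 - 2 = 5
y3 = s (x1 - x3) - y1 mod 31 = 20 * (21 - 5) - 24 = 17

P + Q = (5, 17)


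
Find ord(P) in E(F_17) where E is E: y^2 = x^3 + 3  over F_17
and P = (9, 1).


Compute successive multiples of P until we hit O:
  1P = (9, 1)
  2P = (1, 2)
  3P = (11, 12)
  4P = (6, 7)
  5P = (6, 10)
  6P = (11, 5)
  7P = (1, 15)
  8P = (9, 16)
  ... (continuing to 9P)
  9P = O

ord(P) = 9


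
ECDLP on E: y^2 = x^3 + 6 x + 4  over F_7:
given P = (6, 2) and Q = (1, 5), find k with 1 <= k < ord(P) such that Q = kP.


Enumerate multiples of P until we hit Q = (1, 5):
  1P = (6, 2)
  2P = (4, 6)
  3P = (1, 2)
  4P = (0, 5)
  5P = (3, 0)
  6P = (0, 2)
  7P = (1, 5)
Match found at i = 7.

k = 7


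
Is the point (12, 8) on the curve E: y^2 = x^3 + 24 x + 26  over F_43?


Check whether y^2 = x^3 + 24 x + 26 (mod 43) for (x, y) = (12, 8).
LHS: y^2 = 8^2 mod 43 = 21
RHS: x^3 + 24 x + 26 = 12^3 + 24*12 + 26 mod 43 = 21
LHS = RHS

Yes, on the curve


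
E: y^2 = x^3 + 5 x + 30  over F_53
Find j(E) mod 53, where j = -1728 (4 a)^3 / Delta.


Delta = -16(4 a^3 + 27 b^2) mod 53 = 11
-1728 * (4 a)^3 = -1728 * (4*5)^3 mod 53 = 43
j = 43 * 11^(-1) mod 53 = 28

j = 28 (mod 53)


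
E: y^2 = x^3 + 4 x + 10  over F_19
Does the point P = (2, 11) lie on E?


Check whether y^2 = x^3 + 4 x + 10 (mod 19) for (x, y) = (2, 11).
LHS: y^2 = 11^2 mod 19 = 7
RHS: x^3 + 4 x + 10 = 2^3 + 4*2 + 10 mod 19 = 7
LHS = RHS

Yes, on the curve


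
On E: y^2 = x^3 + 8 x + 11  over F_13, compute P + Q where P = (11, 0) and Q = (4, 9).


P != Q, so use the chord formula.
s = (y2 - y1) / (x2 - x1) = (9) / (6) mod 13 = 8
x3 = s^2 - x1 - x2 mod 13 = 8^2 - 11 - 4 = 10
y3 = s (x1 - x3) - y1 mod 13 = 8 * (11 - 10) - 0 = 8

P + Q = (10, 8)


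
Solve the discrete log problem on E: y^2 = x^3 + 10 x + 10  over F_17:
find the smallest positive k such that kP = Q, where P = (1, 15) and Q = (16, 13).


Enumerate multiples of P until we hit Q = (16, 13):
  1P = (1, 15)
  2P = (16, 4)
  3P = (9, 9)
  4P = (15, 4)
  5P = (5, 10)
  6P = (3, 13)
  7P = (14, 15)
  8P = (2, 2)
  9P = (13, 5)
  10P = (7, 7)
  11P = (7, 10)
  12P = (13, 12)
  13P = (2, 15)
  14P = (14, 2)
  15P = (3, 4)
  16P = (5, 7)
  17P = (15, 13)
  18P = (9, 8)
  19P = (16, 13)
Match found at i = 19.

k = 19


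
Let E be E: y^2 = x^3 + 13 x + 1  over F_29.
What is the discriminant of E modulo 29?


4 a^3 + 27 b^2 = 4*13^3 + 27*1^2 = 8788 + 27 = 8815
Delta = -16 * (8815) = -141040
Delta mod 29 = 16

Delta = 16 (mod 29)


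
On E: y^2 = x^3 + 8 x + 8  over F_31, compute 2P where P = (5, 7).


Doubling: s = (3 x1^2 + a) / (2 y1)
s = (3*5^2 + 8) / (2*7) mod 31 = 17
x3 = s^2 - 2 x1 mod 31 = 17^2 - 2*5 = 0
y3 = s (x1 - x3) - y1 mod 31 = 17 * (5 - 0) - 7 = 16

2P = (0, 16)


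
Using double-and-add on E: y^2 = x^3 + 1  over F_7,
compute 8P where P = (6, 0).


k = 8 = 1000_2 (binary, LSB first: 0001)
Double-and-add from P = (6, 0):
  bit 0 = 0: acc unchanged = O
  bit 1 = 0: acc unchanged = O
  bit 2 = 0: acc unchanged = O
  bit 3 = 1: acc = O + O = O

8P = O


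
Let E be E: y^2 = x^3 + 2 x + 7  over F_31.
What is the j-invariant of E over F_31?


Delta = -16(4 a^3 + 27 b^2) mod 31 = 20
-1728 * (4 a)^3 = -1728 * (4*2)^3 mod 31 = 4
j = 4 * 20^(-1) mod 31 = 25

j = 25 (mod 31)


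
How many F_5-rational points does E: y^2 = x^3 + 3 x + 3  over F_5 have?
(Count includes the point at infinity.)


For each x in F_5, count y with y^2 = x^3 + 3 x + 3 mod 5:
  x = 3: RHS = 4, y in [2, 3]  -> 2 point(s)
  x = 4: RHS = 4, y in [2, 3]  -> 2 point(s)
Affine points: 4. Add the point at infinity: total = 5.

#E(F_5) = 5


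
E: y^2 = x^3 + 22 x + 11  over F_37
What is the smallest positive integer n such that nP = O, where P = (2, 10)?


Compute successive multiples of P until we hit O:
  1P = (2, 10)
  2P = (0, 23)
  3P = (31, 12)
  4P = (11, 20)
  5P = (33, 9)
  6P = (1, 21)
  7P = (7, 8)
  8P = (3, 20)
  ... (continuing to 45P)
  45P = O

ord(P) = 45


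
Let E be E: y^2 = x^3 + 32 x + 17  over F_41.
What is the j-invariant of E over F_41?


Delta = -16(4 a^3 + 27 b^2) mod 41 = 36
-1728 * (4 a)^3 = -1728 * (4*32)^3 mod 41 = 29
j = 29 * 36^(-1) mod 41 = 27

j = 27 (mod 41)


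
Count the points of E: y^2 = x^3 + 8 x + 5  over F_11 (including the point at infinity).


For each x in F_11, count y with y^2 = x^3 + 8 x + 5 mod 11:
  x = 0: RHS = 5, y in [4, 7]  -> 2 point(s)
  x = 1: RHS = 3, y in [5, 6]  -> 2 point(s)
  x = 3: RHS = 1, y in [1, 10]  -> 2 point(s)
  x = 5: RHS = 5, y in [4, 7]  -> 2 point(s)
  x = 6: RHS = 5, y in [4, 7]  -> 2 point(s)
  x = 8: RHS = 9, y in [3, 8]  -> 2 point(s)
  x = 9: RHS = 3, y in [5, 6]  -> 2 point(s)
Affine points: 14. Add the point at infinity: total = 15.

#E(F_11) = 15


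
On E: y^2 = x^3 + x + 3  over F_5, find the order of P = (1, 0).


Compute successive multiples of P until we hit O:
  1P = (1, 0)
  2P = O

ord(P) = 2


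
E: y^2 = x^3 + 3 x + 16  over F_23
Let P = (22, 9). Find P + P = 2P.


Doubling: s = (3 x1^2 + a) / (2 y1)
s = (3*22^2 + 3) / (2*9) mod 23 = 8
x3 = s^2 - 2 x1 mod 23 = 8^2 - 2*22 = 20
y3 = s (x1 - x3) - y1 mod 23 = 8 * (22 - 20) - 9 = 7

2P = (20, 7)


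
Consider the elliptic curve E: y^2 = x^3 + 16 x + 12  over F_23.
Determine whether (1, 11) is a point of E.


Check whether y^2 = x^3 + 16 x + 12 (mod 23) for (x, y) = (1, 11).
LHS: y^2 = 11^2 mod 23 = 6
RHS: x^3 + 16 x + 12 = 1^3 + 16*1 + 12 mod 23 = 6
LHS = RHS

Yes, on the curve


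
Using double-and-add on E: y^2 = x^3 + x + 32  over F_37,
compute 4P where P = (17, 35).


k = 4 = 100_2 (binary, LSB first: 001)
Double-and-add from P = (17, 35):
  bit 0 = 0: acc unchanged = O
  bit 1 = 0: acc unchanged = O
  bit 2 = 1: acc = O + (27, 13) = (27, 13)

4P = (27, 13)


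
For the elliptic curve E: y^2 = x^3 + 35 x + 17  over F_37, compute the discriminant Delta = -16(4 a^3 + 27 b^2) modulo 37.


4 a^3 + 27 b^2 = 4*35^3 + 27*17^2 = 171500 + 7803 = 179303
Delta = -16 * (179303) = -2868848
Delta mod 37 = 21

Delta = 21 (mod 37)


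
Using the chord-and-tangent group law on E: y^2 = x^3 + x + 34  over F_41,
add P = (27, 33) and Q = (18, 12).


P != Q, so use the chord formula.
s = (y2 - y1) / (x2 - x1) = (20) / (32) mod 41 = 16
x3 = s^2 - x1 - x2 mod 41 = 16^2 - 27 - 18 = 6
y3 = s (x1 - x3) - y1 mod 41 = 16 * (27 - 6) - 33 = 16

P + Q = (6, 16)


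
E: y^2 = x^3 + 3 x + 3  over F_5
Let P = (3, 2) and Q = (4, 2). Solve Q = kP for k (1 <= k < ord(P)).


Enumerate multiples of P until we hit Q = (4, 2):
  1P = (3, 2)
  2P = (4, 3)
  3P = (4, 2)
Match found at i = 3.

k = 3


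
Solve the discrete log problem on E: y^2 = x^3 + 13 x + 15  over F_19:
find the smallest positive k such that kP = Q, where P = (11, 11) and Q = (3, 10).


Enumerate multiples of P until we hit Q = (3, 10):
  1P = (11, 11)
  2P = (3, 10)
Match found at i = 2.

k = 2


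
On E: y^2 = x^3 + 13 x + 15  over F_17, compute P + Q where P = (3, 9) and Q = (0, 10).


P != Q, so use the chord formula.
s = (y2 - y1) / (x2 - x1) = (1) / (14) mod 17 = 11
x3 = s^2 - x1 - x2 mod 17 = 11^2 - 3 - 0 = 16
y3 = s (x1 - x3) - y1 mod 17 = 11 * (3 - 16) - 9 = 1

P + Q = (16, 1)


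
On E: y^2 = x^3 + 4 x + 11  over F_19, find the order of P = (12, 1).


Compute successive multiples of P until we hit O:
  1P = (12, 1)
  2P = (0, 12)
  3P = (18, 14)
  4P = (9, 15)
  5P = (5, 17)
  6P = (8, 17)
  7P = (15, 11)
  8P = (1, 4)
  ... (continuing to 21P)
  21P = O

ord(P) = 21


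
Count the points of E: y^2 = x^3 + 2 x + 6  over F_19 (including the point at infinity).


For each x in F_19, count y with y^2 = x^3 + 2 x + 6 mod 19:
  x = 0: RHS = 6, y in [5, 14]  -> 2 point(s)
  x = 1: RHS = 9, y in [3, 16]  -> 2 point(s)
  x = 3: RHS = 1, y in [1, 18]  -> 2 point(s)
  x = 6: RHS = 6, y in [5, 14]  -> 2 point(s)
  x = 10: RHS = 0, y in [0]  -> 1 point(s)
  x = 13: RHS = 6, y in [5, 14]  -> 2 point(s)
  x = 14: RHS = 4, y in [2, 17]  -> 2 point(s)
  x = 16: RHS = 11, y in [7, 12]  -> 2 point(s)
Affine points: 15. Add the point at infinity: total = 16.

#E(F_19) = 16


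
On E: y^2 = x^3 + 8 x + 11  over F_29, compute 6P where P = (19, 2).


k = 6 = 110_2 (binary, LSB first: 011)
Double-and-add from P = (19, 2):
  bit 0 = 0: acc unchanged = O
  bit 1 = 1: acc = O + (4, 22) = (4, 22)
  bit 2 = 1: acc = (4, 22) + (8, 23) = (8, 6)

6P = (8, 6)


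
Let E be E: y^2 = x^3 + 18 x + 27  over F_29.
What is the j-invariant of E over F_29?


Delta = -16(4 a^3 + 27 b^2) mod 29 = 23
-1728 * (4 a)^3 = -1728 * (4*18)^3 mod 29 = 13
j = 13 * 23^(-1) mod 29 = 22

j = 22 (mod 29)


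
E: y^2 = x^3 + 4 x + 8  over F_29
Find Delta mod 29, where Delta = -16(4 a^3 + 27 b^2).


4 a^3 + 27 b^2 = 4*4^3 + 27*8^2 = 256 + 1728 = 1984
Delta = -16 * (1984) = -31744
Delta mod 29 = 11

Delta = 11 (mod 29)


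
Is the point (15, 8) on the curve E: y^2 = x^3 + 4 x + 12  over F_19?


Check whether y^2 = x^3 + 4 x + 12 (mod 19) for (x, y) = (15, 8).
LHS: y^2 = 8^2 mod 19 = 7
RHS: x^3 + 4 x + 12 = 15^3 + 4*15 + 12 mod 19 = 8
LHS != RHS

No, not on the curve


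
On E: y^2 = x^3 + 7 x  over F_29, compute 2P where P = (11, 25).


Doubling: s = (3 x1^2 + a) / (2 y1)
s = (3*11^2 + 7) / (2*25) mod 29 = 19
x3 = s^2 - 2 x1 mod 29 = 19^2 - 2*11 = 20
y3 = s (x1 - x3) - y1 mod 29 = 19 * (11 - 20) - 25 = 7

2P = (20, 7)


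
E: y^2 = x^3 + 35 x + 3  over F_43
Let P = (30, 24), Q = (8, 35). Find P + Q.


P != Q, so use the chord formula.
s = (y2 - y1) / (x2 - x1) = (11) / (21) mod 43 = 21
x3 = s^2 - x1 - x2 mod 43 = 21^2 - 30 - 8 = 16
y3 = s (x1 - x3) - y1 mod 43 = 21 * (30 - 16) - 24 = 12

P + Q = (16, 12)


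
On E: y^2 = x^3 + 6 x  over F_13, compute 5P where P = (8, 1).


k = 5 = 101_2 (binary, LSB first: 101)
Double-and-add from P = (8, 1):
  bit 0 = 1: acc = O + (8, 1) = (8, 1)
  bit 1 = 0: acc unchanged = (8, 1)
  bit 2 = 1: acc = (8, 1) + (4, 7) = (0, 0)

5P = (0, 0)


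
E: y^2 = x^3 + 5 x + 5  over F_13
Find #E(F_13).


For each x in F_13, count y with y^2 = x^3 + 5 x + 5 mod 13:
  x = 2: RHS = 10, y in [6, 7]  -> 2 point(s)
  x = 5: RHS = 12, y in [5, 8]  -> 2 point(s)
  x = 6: RHS = 4, y in [2, 11]  -> 2 point(s)
  x = 9: RHS = 12, y in [5, 8]  -> 2 point(s)
  x = 11: RHS = 0, y in [0]  -> 1 point(s)
  x = 12: RHS = 12, y in [5, 8]  -> 2 point(s)
Affine points: 11. Add the point at infinity: total = 12.

#E(F_13) = 12


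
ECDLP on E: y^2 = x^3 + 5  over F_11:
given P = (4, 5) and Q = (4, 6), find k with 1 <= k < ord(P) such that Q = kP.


Enumerate multiples of P until we hit Q = (4, 6):
  1P = (4, 5)
  2P = (8, 0)
  3P = (4, 6)
Match found at i = 3.

k = 3


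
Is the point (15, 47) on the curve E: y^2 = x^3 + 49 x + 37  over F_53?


Check whether y^2 = x^3 + 49 x + 37 (mod 53) for (x, y) = (15, 47).
LHS: y^2 = 47^2 mod 53 = 36
RHS: x^3 + 49 x + 37 = 15^3 + 49*15 + 37 mod 53 = 13
LHS != RHS

No, not on the curve


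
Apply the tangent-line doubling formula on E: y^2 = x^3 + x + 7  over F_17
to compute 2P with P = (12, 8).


Doubling: s = (3 x1^2 + a) / (2 y1)
s = (3*12^2 + 1) / (2*8) mod 17 = 9
x3 = s^2 - 2 x1 mod 17 = 9^2 - 2*12 = 6
y3 = s (x1 - x3) - y1 mod 17 = 9 * (12 - 6) - 8 = 12

2P = (6, 12)


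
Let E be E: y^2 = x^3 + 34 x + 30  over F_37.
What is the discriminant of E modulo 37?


4 a^3 + 27 b^2 = 4*34^3 + 27*30^2 = 157216 + 24300 = 181516
Delta = -16 * (181516) = -2904256
Delta mod 37 = 22

Delta = 22 (mod 37)


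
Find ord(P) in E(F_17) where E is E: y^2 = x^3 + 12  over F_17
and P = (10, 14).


Compute successive multiples of P until we hit O:
  1P = (10, 14)
  2P = (15, 15)
  3P = (7, 7)
  4P = (13, 13)
  5P = (13, 4)
  6P = (7, 10)
  7P = (15, 2)
  8P = (10, 3)
  ... (continuing to 9P)
  9P = O

ord(P) = 9


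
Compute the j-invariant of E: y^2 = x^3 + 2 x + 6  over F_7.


Delta = -16(4 a^3 + 27 b^2) mod 7 = 1
-1728 * (4 a)^3 = -1728 * (4*2)^3 mod 7 = 1
j = 1 * 1^(-1) mod 7 = 1

j = 1 (mod 7)


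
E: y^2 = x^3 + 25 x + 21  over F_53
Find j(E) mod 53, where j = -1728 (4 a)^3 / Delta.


Delta = -16(4 a^3 + 27 b^2) mod 53 = 27
-1728 * (4 a)^3 = -1728 * (4*25)^3 mod 53 = 22
j = 22 * 27^(-1) mod 53 = 44

j = 44 (mod 53)


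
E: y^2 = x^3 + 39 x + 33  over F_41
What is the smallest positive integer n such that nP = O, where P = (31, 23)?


Compute successive multiples of P until we hit O:
  1P = (31, 23)
  2P = (15, 4)
  3P = (27, 33)
  4P = (20, 11)
  5P = (0, 22)
  6P = (26, 38)
  7P = (34, 27)
  8P = (37, 10)
  ... (continuing to 22P)
  22P = O

ord(P) = 22


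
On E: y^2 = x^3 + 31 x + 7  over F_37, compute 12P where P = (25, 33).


k = 12 = 1100_2 (binary, LSB first: 0011)
Double-and-add from P = (25, 33):
  bit 0 = 0: acc unchanged = O
  bit 1 = 0: acc unchanged = O
  bit 2 = 1: acc = O + (23, 14) = (23, 14)
  bit 3 = 1: acc = (23, 14) + (0, 28) = (15, 31)

12P = (15, 31)


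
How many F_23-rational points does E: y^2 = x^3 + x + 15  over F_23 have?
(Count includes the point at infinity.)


For each x in F_23, count y with y^2 = x^3 + 1 x + 15 mod 23:
  x = 2: RHS = 2, y in [5, 18]  -> 2 point(s)
  x = 8: RHS = 6, y in [11, 12]  -> 2 point(s)
  x = 10: RHS = 13, y in [6, 17]  -> 2 point(s)
  x = 11: RHS = 0, y in [0]  -> 1 point(s)
  x = 14: RHS = 13, y in [6, 17]  -> 2 point(s)
  x = 15: RHS = 1, y in [1, 22]  -> 2 point(s)
  x = 17: RHS = 0, y in [0]  -> 1 point(s)
  x = 18: RHS = 0, y in [0]  -> 1 point(s)
  x = 19: RHS = 16, y in [4, 19]  -> 2 point(s)
  x = 20: RHS = 8, y in [10, 13]  -> 2 point(s)
  x = 22: RHS = 13, y in [6, 17]  -> 2 point(s)
Affine points: 19. Add the point at infinity: total = 20.

#E(F_23) = 20


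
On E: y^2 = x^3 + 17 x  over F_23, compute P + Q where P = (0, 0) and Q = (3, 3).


P != Q, so use the chord formula.
s = (y2 - y1) / (x2 - x1) = (3) / (3) mod 23 = 1
x3 = s^2 - x1 - x2 mod 23 = 1^2 - 0 - 3 = 21
y3 = s (x1 - x3) - y1 mod 23 = 1 * (0 - 21) - 0 = 2

P + Q = (21, 2)


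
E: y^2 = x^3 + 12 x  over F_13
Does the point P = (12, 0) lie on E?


Check whether y^2 = x^3 + 12 x + 0 (mod 13) for (x, y) = (12, 0).
LHS: y^2 = 0^2 mod 13 = 0
RHS: x^3 + 12 x + 0 = 12^3 + 12*12 + 0 mod 13 = 0
LHS = RHS

Yes, on the curve


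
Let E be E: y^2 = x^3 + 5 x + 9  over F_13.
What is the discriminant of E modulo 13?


4 a^3 + 27 b^2 = 4*5^3 + 27*9^2 = 500 + 2187 = 2687
Delta = -16 * (2687) = -42992
Delta mod 13 = 12

Delta = 12 (mod 13)


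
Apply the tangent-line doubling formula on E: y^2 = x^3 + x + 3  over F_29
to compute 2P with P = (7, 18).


Doubling: s = (3 x1^2 + a) / (2 y1)
s = (3*7^2 + 1) / (2*18) mod 29 = 17
x3 = s^2 - 2 x1 mod 29 = 17^2 - 2*7 = 14
y3 = s (x1 - x3) - y1 mod 29 = 17 * (7 - 14) - 18 = 8

2P = (14, 8)


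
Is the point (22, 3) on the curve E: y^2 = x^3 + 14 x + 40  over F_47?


Check whether y^2 = x^3 + 14 x + 40 (mod 47) for (x, y) = (22, 3).
LHS: y^2 = 3^2 mod 47 = 9
RHS: x^3 + 14 x + 40 = 22^3 + 14*22 + 40 mod 47 = 45
LHS != RHS

No, not on the curve


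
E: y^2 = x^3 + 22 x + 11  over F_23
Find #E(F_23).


For each x in F_23, count y with y^2 = x^3 + 22 x + 11 mod 23:
  x = 3: RHS = 12, y in [9, 14]  -> 2 point(s)
  x = 4: RHS = 2, y in [5, 18]  -> 2 point(s)
  x = 5: RHS = 16, y in [4, 19]  -> 2 point(s)
  x = 7: RHS = 2, y in [5, 18]  -> 2 point(s)
  x = 8: RHS = 9, y in [3, 20]  -> 2 point(s)
  x = 9: RHS = 18, y in [8, 15]  -> 2 point(s)
  x = 10: RHS = 12, y in [9, 14]  -> 2 point(s)
  x = 12: RHS = 2, y in [5, 18]  -> 2 point(s)
  x = 14: RHS = 4, y in [2, 21]  -> 2 point(s)
  x = 15: RHS = 13, y in [6, 17]  -> 2 point(s)
  x = 17: RHS = 8, y in [10, 13]  -> 2 point(s)
  x = 18: RHS = 6, y in [11, 12]  -> 2 point(s)
Affine points: 24. Add the point at infinity: total = 25.

#E(F_23) = 25


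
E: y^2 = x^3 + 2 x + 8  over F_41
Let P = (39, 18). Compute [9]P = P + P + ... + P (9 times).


k = 9 = 1001_2 (binary, LSB first: 1001)
Double-and-add from P = (39, 18):
  bit 0 = 1: acc = O + (39, 18) = (39, 18)
  bit 1 = 0: acc unchanged = (39, 18)
  bit 2 = 0: acc unchanged = (39, 18)
  bit 3 = 1: acc = (39, 18) + (7, 23) = (11, 34)

9P = (11, 34)


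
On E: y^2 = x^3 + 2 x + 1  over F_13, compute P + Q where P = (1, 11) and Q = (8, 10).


P != Q, so use the chord formula.
s = (y2 - y1) / (x2 - x1) = (12) / (7) mod 13 = 11
x3 = s^2 - x1 - x2 mod 13 = 11^2 - 1 - 8 = 8
y3 = s (x1 - x3) - y1 mod 13 = 11 * (1 - 8) - 11 = 3

P + Q = (8, 3)


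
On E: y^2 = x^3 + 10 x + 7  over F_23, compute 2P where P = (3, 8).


Doubling: s = (3 x1^2 + a) / (2 y1)
s = (3*3^2 + 10) / (2*8) mod 23 = 21
x3 = s^2 - 2 x1 mod 23 = 21^2 - 2*3 = 21
y3 = s (x1 - x3) - y1 mod 23 = 21 * (3 - 21) - 8 = 5

2P = (21, 5)


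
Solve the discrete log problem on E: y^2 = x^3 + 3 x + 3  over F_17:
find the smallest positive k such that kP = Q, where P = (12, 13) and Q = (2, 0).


Enumerate multiples of P until we hit Q = (2, 0):
  1P = (12, 13)
  2P = (2, 0)
Match found at i = 2.

k = 2


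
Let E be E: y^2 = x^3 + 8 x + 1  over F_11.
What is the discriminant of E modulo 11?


4 a^3 + 27 b^2 = 4*8^3 + 27*1^2 = 2048 + 27 = 2075
Delta = -16 * (2075) = -33200
Delta mod 11 = 9

Delta = 9 (mod 11)


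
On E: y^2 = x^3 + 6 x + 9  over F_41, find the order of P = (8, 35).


Compute successive multiples of P until we hit O:
  1P = (8, 35)
  2P = (0, 38)
  3P = (12, 28)
  4P = (1, 4)
  5P = (24, 23)
  6P = (7, 36)
  7P = (27, 25)
  8P = (14, 7)
  ... (continuing to 32P)
  32P = O

ord(P) = 32


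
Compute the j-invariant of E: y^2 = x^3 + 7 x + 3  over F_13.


Delta = -16(4 a^3 + 27 b^2) mod 13 = 4
-1728 * (4 a)^3 = -1728 * (4*7)^3 mod 13 = 8
j = 8 * 4^(-1) mod 13 = 2

j = 2 (mod 13)


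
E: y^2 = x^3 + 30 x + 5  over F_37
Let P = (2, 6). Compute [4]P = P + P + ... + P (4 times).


k = 4 = 100_2 (binary, LSB first: 001)
Double-and-add from P = (2, 6):
  bit 0 = 0: acc unchanged = O
  bit 1 = 0: acc unchanged = O
  bit 2 = 1: acc = O + (36, 14) = (36, 14)

4P = (36, 14)


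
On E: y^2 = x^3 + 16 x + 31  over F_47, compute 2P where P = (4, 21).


Doubling: s = (3 x1^2 + a) / (2 y1)
s = (3*4^2 + 16) / (2*21) mod 47 = 6
x3 = s^2 - 2 x1 mod 47 = 6^2 - 2*4 = 28
y3 = s (x1 - x3) - y1 mod 47 = 6 * (4 - 28) - 21 = 23

2P = (28, 23)


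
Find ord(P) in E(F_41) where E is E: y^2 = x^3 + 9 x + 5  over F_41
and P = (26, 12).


Compute successive multiples of P until we hit O:
  1P = (26, 12)
  2P = (12, 18)
  3P = (40, 35)
  4P = (21, 5)
  5P = (14, 13)
  6P = (3, 10)
  7P = (11, 0)
  8P = (3, 31)
  ... (continuing to 14P)
  14P = O

ord(P) = 14


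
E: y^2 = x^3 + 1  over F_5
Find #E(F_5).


For each x in F_5, count y with y^2 = x^3 + 0 x + 1 mod 5:
  x = 0: RHS = 1, y in [1, 4]  -> 2 point(s)
  x = 2: RHS = 4, y in [2, 3]  -> 2 point(s)
  x = 4: RHS = 0, y in [0]  -> 1 point(s)
Affine points: 5. Add the point at infinity: total = 6.

#E(F_5) = 6


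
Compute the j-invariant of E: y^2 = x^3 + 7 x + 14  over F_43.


Delta = -16(4 a^3 + 27 b^2) mod 43 = 16
-1728 * (4 a)^3 = -1728 * (4*7)^3 mod 43 = 39
j = 39 * 16^(-1) mod 43 = 32

j = 32 (mod 43)


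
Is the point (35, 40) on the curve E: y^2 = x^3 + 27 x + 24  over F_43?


Check whether y^2 = x^3 + 27 x + 24 (mod 43) for (x, y) = (35, 40).
LHS: y^2 = 40^2 mod 43 = 9
RHS: x^3 + 27 x + 24 = 35^3 + 27*35 + 24 mod 43 = 27
LHS != RHS

No, not on the curve


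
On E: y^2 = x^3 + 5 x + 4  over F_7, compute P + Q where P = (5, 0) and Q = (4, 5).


P != Q, so use the chord formula.
s = (y2 - y1) / (x2 - x1) = (5) / (6) mod 7 = 2
x3 = s^2 - x1 - x2 mod 7 = 2^2 - 5 - 4 = 2
y3 = s (x1 - x3) - y1 mod 7 = 2 * (5 - 2) - 0 = 6

P + Q = (2, 6)


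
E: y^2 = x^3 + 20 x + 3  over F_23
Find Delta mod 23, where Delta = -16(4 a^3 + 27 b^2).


4 a^3 + 27 b^2 = 4*20^3 + 27*3^2 = 32000 + 243 = 32243
Delta = -16 * (32243) = -515888
Delta mod 23 = 2

Delta = 2 (mod 23)


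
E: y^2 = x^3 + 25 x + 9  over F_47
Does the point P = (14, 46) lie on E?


Check whether y^2 = x^3 + 25 x + 9 (mod 47) for (x, y) = (14, 46).
LHS: y^2 = 46^2 mod 47 = 1
RHS: x^3 + 25 x + 9 = 14^3 + 25*14 + 9 mod 47 = 1
LHS = RHS

Yes, on the curve


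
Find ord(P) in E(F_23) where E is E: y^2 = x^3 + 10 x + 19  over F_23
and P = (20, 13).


Compute successive multiples of P until we hit O:
  1P = (20, 13)
  2P = (15, 18)
  3P = (12, 2)
  4P = (22, 13)
  5P = (4, 10)
  6P = (2, 22)
  7P = (7, 15)
  8P = (8, 17)
  ... (continuing to 18P)
  18P = O

ord(P) = 18


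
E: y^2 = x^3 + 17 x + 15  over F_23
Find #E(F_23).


For each x in F_23, count y with y^2 = x^3 + 17 x + 15 mod 23:
  x = 3: RHS = 1, y in [1, 22]  -> 2 point(s)
  x = 4: RHS = 9, y in [3, 20]  -> 2 point(s)
  x = 5: RHS = 18, y in [8, 15]  -> 2 point(s)
  x = 9: RHS = 0, y in [0]  -> 1 point(s)
  x = 10: RHS = 12, y in [9, 14]  -> 2 point(s)
  x = 13: RHS = 18, y in [8, 15]  -> 2 point(s)
  x = 16: RHS = 13, y in [6, 17]  -> 2 point(s)
  x = 18: RHS = 12, y in [9, 14]  -> 2 point(s)
  x = 20: RHS = 6, y in [11, 12]  -> 2 point(s)
Affine points: 17. Add the point at infinity: total = 18.

#E(F_23) = 18


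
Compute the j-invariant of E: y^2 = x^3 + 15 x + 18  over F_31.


Delta = -16(4 a^3 + 27 b^2) mod 31 = 5
-1728 * (4 a)^3 = -1728 * (4*15)^3 mod 31 = 29
j = 29 * 5^(-1) mod 31 = 12

j = 12 (mod 31)


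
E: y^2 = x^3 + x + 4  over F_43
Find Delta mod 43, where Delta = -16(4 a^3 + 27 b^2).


4 a^3 + 27 b^2 = 4*1^3 + 27*4^2 = 4 + 432 = 436
Delta = -16 * (436) = -6976
Delta mod 43 = 33

Delta = 33 (mod 43)


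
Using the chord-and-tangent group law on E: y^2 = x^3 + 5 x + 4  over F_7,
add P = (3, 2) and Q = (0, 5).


P != Q, so use the chord formula.
s = (y2 - y1) / (x2 - x1) = (3) / (4) mod 7 = 6
x3 = s^2 - x1 - x2 mod 7 = 6^2 - 3 - 0 = 5
y3 = s (x1 - x3) - y1 mod 7 = 6 * (3 - 5) - 2 = 0

P + Q = (5, 0)


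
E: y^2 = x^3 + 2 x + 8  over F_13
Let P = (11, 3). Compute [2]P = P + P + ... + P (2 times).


k = 2 = 10_2 (binary, LSB first: 01)
Double-and-add from P = (11, 3):
  bit 0 = 0: acc unchanged = O
  bit 1 = 1: acc = O + (8, 4) = (8, 4)

2P = (8, 4)


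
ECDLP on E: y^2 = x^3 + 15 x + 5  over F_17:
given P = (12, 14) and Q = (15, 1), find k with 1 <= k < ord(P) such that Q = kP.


Enumerate multiples of P until we hit Q = (15, 1):
  1P = (12, 14)
  2P = (14, 16)
  3P = (9, 6)
  4P = (5, 16)
  5P = (15, 16)
  6P = (15, 1)
Match found at i = 6.

k = 6


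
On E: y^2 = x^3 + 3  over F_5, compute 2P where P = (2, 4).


Doubling: s = (3 x1^2 + a) / (2 y1)
s = (3*2^2 + 0) / (2*4) mod 5 = 4
x3 = s^2 - 2 x1 mod 5 = 4^2 - 2*2 = 2
y3 = s (x1 - x3) - y1 mod 5 = 4 * (2 - 2) - 4 = 1

2P = (2, 1)


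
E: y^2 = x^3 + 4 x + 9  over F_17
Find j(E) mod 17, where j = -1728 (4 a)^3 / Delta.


Delta = -16(4 a^3 + 27 b^2) mod 17 = 12
-1728 * (4 a)^3 = -1728 * (4*4)^3 mod 17 = 11
j = 11 * 12^(-1) mod 17 = 8

j = 8 (mod 17)


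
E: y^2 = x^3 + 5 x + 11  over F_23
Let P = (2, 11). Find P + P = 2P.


Doubling: s = (3 x1^2 + a) / (2 y1)
s = (3*2^2 + 5) / (2*11) mod 23 = 6
x3 = s^2 - 2 x1 mod 23 = 6^2 - 2*2 = 9
y3 = s (x1 - x3) - y1 mod 23 = 6 * (2 - 9) - 11 = 16

2P = (9, 16)


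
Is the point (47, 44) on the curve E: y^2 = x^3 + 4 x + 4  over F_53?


Check whether y^2 = x^3 + 4 x + 4 (mod 53) for (x, y) = (47, 44).
LHS: y^2 = 44^2 mod 53 = 28
RHS: x^3 + 4 x + 4 = 47^3 + 4*47 + 4 mod 53 = 29
LHS != RHS

No, not on the curve


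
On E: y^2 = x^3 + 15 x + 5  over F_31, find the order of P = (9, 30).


Compute successive multiples of P until we hit O:
  1P = (9, 30)
  2P = (7, 22)
  3P = (0, 6)
  4P = (5, 22)
  5P = (21, 8)
  6P = (19, 9)
  7P = (4, 6)
  8P = (15, 28)
  ... (continuing to 38P)
  38P = O

ord(P) = 38


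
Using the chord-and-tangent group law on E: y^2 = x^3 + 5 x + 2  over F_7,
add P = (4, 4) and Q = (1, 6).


P != Q, so use the chord formula.
s = (y2 - y1) / (x2 - x1) = (2) / (4) mod 7 = 4
x3 = s^2 - x1 - x2 mod 7 = 4^2 - 4 - 1 = 4
y3 = s (x1 - x3) - y1 mod 7 = 4 * (4 - 4) - 4 = 3

P + Q = (4, 3)


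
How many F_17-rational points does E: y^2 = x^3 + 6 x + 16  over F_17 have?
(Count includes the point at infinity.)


For each x in F_17, count y with y^2 = x^3 + 6 x + 16 mod 17:
  x = 0: RHS = 16, y in [4, 13]  -> 2 point(s)
  x = 2: RHS = 2, y in [6, 11]  -> 2 point(s)
  x = 4: RHS = 2, y in [6, 11]  -> 2 point(s)
  x = 5: RHS = 1, y in [1, 16]  -> 2 point(s)
  x = 6: RHS = 13, y in [8, 9]  -> 2 point(s)
  x = 8: RHS = 15, y in [7, 10]  -> 2 point(s)
  x = 9: RHS = 0, y in [0]  -> 1 point(s)
  x = 11: RHS = 2, y in [6, 11]  -> 2 point(s)
  x = 13: RHS = 13, y in [8, 9]  -> 2 point(s)
  x = 15: RHS = 13, y in [8, 9]  -> 2 point(s)
  x = 16: RHS = 9, y in [3, 14]  -> 2 point(s)
Affine points: 21. Add the point at infinity: total = 22.

#E(F_17) = 22


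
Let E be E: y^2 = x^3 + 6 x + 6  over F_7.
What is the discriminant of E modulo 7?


4 a^3 + 27 b^2 = 4*6^3 + 27*6^2 = 864 + 972 = 1836
Delta = -16 * (1836) = -29376
Delta mod 7 = 3

Delta = 3 (mod 7)


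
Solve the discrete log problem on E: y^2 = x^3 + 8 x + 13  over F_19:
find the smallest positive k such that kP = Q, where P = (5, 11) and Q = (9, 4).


Enumerate multiples of P until we hit Q = (9, 4):
  1P = (5, 11)
  2P = (6, 12)
  3P = (9, 4)
Match found at i = 3.

k = 3


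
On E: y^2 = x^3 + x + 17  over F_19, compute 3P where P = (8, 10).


k = 3 = 11_2 (binary, LSB first: 11)
Double-and-add from P = (8, 10):
  bit 0 = 1: acc = O + (8, 10) = (8, 10)
  bit 1 = 1: acc = (8, 10) + (12, 16) = (6, 12)

3P = (6, 12)


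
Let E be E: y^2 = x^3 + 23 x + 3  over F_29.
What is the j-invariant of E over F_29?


Delta = -16(4 a^3 + 27 b^2) mod 29 = 18
-1728 * (4 a)^3 = -1728 * (4*23)^3 mod 29 = 21
j = 21 * 18^(-1) mod 29 = 6

j = 6 (mod 29)


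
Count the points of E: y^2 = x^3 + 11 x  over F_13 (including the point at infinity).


For each x in F_13, count y with y^2 = x^3 + 11 x + 0 mod 13:
  x = 0: RHS = 0, y in [0]  -> 1 point(s)
  x = 1: RHS = 12, y in [5, 8]  -> 2 point(s)
  x = 2: RHS = 4, y in [2, 11]  -> 2 point(s)
  x = 4: RHS = 4, y in [2, 11]  -> 2 point(s)
  x = 6: RHS = 9, y in [3, 10]  -> 2 point(s)
  x = 7: RHS = 4, y in [2, 11]  -> 2 point(s)
  x = 9: RHS = 9, y in [3, 10]  -> 2 point(s)
  x = 11: RHS = 9, y in [3, 10]  -> 2 point(s)
  x = 12: RHS = 1, y in [1, 12]  -> 2 point(s)
Affine points: 17. Add the point at infinity: total = 18.

#E(F_13) = 18


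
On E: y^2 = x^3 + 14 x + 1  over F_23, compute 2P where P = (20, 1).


Doubling: s = (3 x1^2 + a) / (2 y1)
s = (3*20^2 + 14) / (2*1) mod 23 = 9
x3 = s^2 - 2 x1 mod 23 = 9^2 - 2*20 = 18
y3 = s (x1 - x3) - y1 mod 23 = 9 * (20 - 18) - 1 = 17

2P = (18, 17)


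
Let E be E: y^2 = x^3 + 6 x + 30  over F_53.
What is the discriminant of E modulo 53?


4 a^3 + 27 b^2 = 4*6^3 + 27*30^2 = 864 + 24300 = 25164
Delta = -16 * (25164) = -402624
Delta mod 53 = 17

Delta = 17 (mod 53)


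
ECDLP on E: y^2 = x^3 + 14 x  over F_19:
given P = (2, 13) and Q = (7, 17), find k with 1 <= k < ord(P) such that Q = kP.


Enumerate multiples of P until we hit Q = (7, 17):
  1P = (2, 13)
  2P = (16, 11)
  3P = (8, 15)
  4P = (7, 17)
Match found at i = 4.

k = 4


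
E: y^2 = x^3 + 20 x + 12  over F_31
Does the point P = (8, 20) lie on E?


Check whether y^2 = x^3 + 20 x + 12 (mod 31) for (x, y) = (8, 20).
LHS: y^2 = 20^2 mod 31 = 28
RHS: x^3 + 20 x + 12 = 8^3 + 20*8 + 12 mod 31 = 2
LHS != RHS

No, not on the curve


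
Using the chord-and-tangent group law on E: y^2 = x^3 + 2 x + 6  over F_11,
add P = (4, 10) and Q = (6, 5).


P != Q, so use the chord formula.
s = (y2 - y1) / (x2 - x1) = (6) / (2) mod 11 = 3
x3 = s^2 - x1 - x2 mod 11 = 3^2 - 4 - 6 = 10
y3 = s (x1 - x3) - y1 mod 11 = 3 * (4 - 10) - 10 = 5

P + Q = (10, 5)


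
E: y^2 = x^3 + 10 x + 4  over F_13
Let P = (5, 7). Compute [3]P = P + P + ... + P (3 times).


k = 3 = 11_2 (binary, LSB first: 11)
Double-and-add from P = (5, 7):
  bit 0 = 1: acc = O + (5, 7) = (5, 7)
  bit 1 = 1: acc = (5, 7) + (0, 2) = (9, 2)

3P = (9, 2)


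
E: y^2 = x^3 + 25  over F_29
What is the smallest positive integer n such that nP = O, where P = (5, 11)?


Compute successive multiples of P until we hit O:
  1P = (5, 11)
  2P = (3, 9)
  3P = (22, 1)
  4P = (18, 12)
  5P = (0, 5)
  6P = (15, 6)
  7P = (2, 2)
  8P = (2, 27)
  ... (continuing to 15P)
  15P = O

ord(P) = 15


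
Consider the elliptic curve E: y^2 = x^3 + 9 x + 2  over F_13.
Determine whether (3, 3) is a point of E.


Check whether y^2 = x^3 + 9 x + 2 (mod 13) for (x, y) = (3, 3).
LHS: y^2 = 3^2 mod 13 = 9
RHS: x^3 + 9 x + 2 = 3^3 + 9*3 + 2 mod 13 = 4
LHS != RHS

No, not on the curve


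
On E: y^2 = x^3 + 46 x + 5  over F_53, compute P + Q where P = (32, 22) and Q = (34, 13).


P != Q, so use the chord formula.
s = (y2 - y1) / (x2 - x1) = (44) / (2) mod 53 = 22
x3 = s^2 - x1 - x2 mod 53 = 22^2 - 32 - 34 = 47
y3 = s (x1 - x3) - y1 mod 53 = 22 * (32 - 47) - 22 = 19

P + Q = (47, 19)


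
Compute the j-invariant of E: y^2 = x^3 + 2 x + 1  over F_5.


Delta = -16(4 a^3 + 27 b^2) mod 5 = 1
-1728 * (4 a)^3 = -1728 * (4*2)^3 mod 5 = 4
j = 4 * 1^(-1) mod 5 = 4

j = 4 (mod 5)


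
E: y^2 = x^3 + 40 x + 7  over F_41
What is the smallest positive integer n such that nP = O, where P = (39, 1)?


Compute successive multiples of P until we hit O:
  1P = (39, 1)
  2P = (24, 20)
  3P = (35, 24)
  4P = (18, 32)
  5P = (15, 28)
  6P = (3, 20)
  7P = (20, 22)
  8P = (14, 21)
  ... (continuing to 20P)
  20P = O

ord(P) = 20


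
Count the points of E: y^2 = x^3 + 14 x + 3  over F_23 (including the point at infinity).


For each x in F_23, count y with y^2 = x^3 + 14 x + 3 mod 23:
  x = 0: RHS = 3, y in [7, 16]  -> 2 point(s)
  x = 1: RHS = 18, y in [8, 15]  -> 2 point(s)
  x = 2: RHS = 16, y in [4, 19]  -> 2 point(s)
  x = 3: RHS = 3, y in [7, 16]  -> 2 point(s)
  x = 4: RHS = 8, y in [10, 13]  -> 2 point(s)
  x = 6: RHS = 4, y in [2, 21]  -> 2 point(s)
  x = 8: RHS = 6, y in [11, 12]  -> 2 point(s)
  x = 10: RHS = 16, y in [4, 19]  -> 2 point(s)
  x = 11: RHS = 16, y in [4, 19]  -> 2 point(s)
  x = 12: RHS = 13, y in [6, 17]  -> 2 point(s)
  x = 13: RHS = 13, y in [6, 17]  -> 2 point(s)
  x = 15: RHS = 0, y in [0]  -> 1 point(s)
  x = 17: RHS = 2, y in [5, 18]  -> 2 point(s)
  x = 20: RHS = 3, y in [7, 16]  -> 2 point(s)
  x = 21: RHS = 13, y in [6, 17]  -> 2 point(s)
Affine points: 29. Add the point at infinity: total = 30.

#E(F_23) = 30


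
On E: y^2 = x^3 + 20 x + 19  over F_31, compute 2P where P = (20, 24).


Doubling: s = (3 x1^2 + a) / (2 y1)
s = (3*20^2 + 20) / (2*24) mod 31 = 28
x3 = s^2 - 2 x1 mod 31 = 28^2 - 2*20 = 0
y3 = s (x1 - x3) - y1 mod 31 = 28 * (20 - 0) - 24 = 9

2P = (0, 9)


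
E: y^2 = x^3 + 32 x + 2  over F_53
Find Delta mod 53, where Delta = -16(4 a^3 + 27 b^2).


4 a^3 + 27 b^2 = 4*32^3 + 27*2^2 = 131072 + 108 = 131180
Delta = -16 * (131180) = -2098880
Delta mod 53 = 26

Delta = 26 (mod 53)


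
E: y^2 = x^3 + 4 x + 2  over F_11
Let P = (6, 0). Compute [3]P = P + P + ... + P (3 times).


k = 3 = 11_2 (binary, LSB first: 11)
Double-and-add from P = (6, 0):
  bit 0 = 1: acc = O + (6, 0) = (6, 0)
  bit 1 = 1: acc = (6, 0) + O = (6, 0)

3P = (6, 0)


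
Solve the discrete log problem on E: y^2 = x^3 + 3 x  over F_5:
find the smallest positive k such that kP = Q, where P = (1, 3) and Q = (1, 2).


Enumerate multiples of P until we hit Q = (1, 2):
  1P = (1, 3)
  2P = (4, 4)
  3P = (4, 1)
  4P = (1, 2)
Match found at i = 4.

k = 4


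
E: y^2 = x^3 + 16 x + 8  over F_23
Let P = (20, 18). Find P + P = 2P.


Doubling: s = (3 x1^2 + a) / (2 y1)
s = (3*20^2 + 16) / (2*18) mod 23 = 21
x3 = s^2 - 2 x1 mod 23 = 21^2 - 2*20 = 10
y3 = s (x1 - x3) - y1 mod 23 = 21 * (20 - 10) - 18 = 8

2P = (10, 8)


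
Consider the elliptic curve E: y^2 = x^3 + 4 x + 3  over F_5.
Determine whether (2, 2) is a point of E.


Check whether y^2 = x^3 + 4 x + 3 (mod 5) for (x, y) = (2, 2).
LHS: y^2 = 2^2 mod 5 = 4
RHS: x^3 + 4 x + 3 = 2^3 + 4*2 + 3 mod 5 = 4
LHS = RHS

Yes, on the curve


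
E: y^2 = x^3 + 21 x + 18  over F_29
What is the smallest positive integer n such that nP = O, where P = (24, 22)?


Compute successive multiples of P until we hit O:
  1P = (24, 22)
  2P = (15, 24)
  3P = (28, 24)
  4P = (28, 5)
  5P = (15, 5)
  6P = (24, 7)
  7P = O

ord(P) = 7


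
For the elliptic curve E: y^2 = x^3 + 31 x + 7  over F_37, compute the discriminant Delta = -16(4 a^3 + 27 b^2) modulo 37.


4 a^3 + 27 b^2 = 4*31^3 + 27*7^2 = 119164 + 1323 = 120487
Delta = -16 * (120487) = -1927792
Delta mod 37 = 19

Delta = 19 (mod 37)


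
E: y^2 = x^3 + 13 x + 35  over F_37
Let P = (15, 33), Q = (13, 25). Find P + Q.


P != Q, so use the chord formula.
s = (y2 - y1) / (x2 - x1) = (29) / (35) mod 37 = 4
x3 = s^2 - x1 - x2 mod 37 = 4^2 - 15 - 13 = 25
y3 = s (x1 - x3) - y1 mod 37 = 4 * (15 - 25) - 33 = 1

P + Q = (25, 1)


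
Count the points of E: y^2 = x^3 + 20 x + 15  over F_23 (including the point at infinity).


For each x in F_23, count y with y^2 = x^3 + 20 x + 15 mod 23:
  x = 1: RHS = 13, y in [6, 17]  -> 2 point(s)
  x = 6: RHS = 6, y in [11, 12]  -> 2 point(s)
  x = 9: RHS = 4, y in [2, 21]  -> 2 point(s)
  x = 11: RHS = 2, y in [5, 18]  -> 2 point(s)
  x = 14: RHS = 3, y in [7, 16]  -> 2 point(s)
  x = 17: RHS = 1, y in [1, 22]  -> 2 point(s)
  x = 19: RHS = 9, y in [3, 20]  -> 2 point(s)
  x = 21: RHS = 13, y in [6, 17]  -> 2 point(s)
Affine points: 16. Add the point at infinity: total = 17.

#E(F_23) = 17


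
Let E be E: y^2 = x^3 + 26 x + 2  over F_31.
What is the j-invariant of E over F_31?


Delta = -16(4 a^3 + 27 b^2) mod 31 = 10
-1728 * (4 a)^3 = -1728 * (4*26)^3 mod 31 = 15
j = 15 * 10^(-1) mod 31 = 17

j = 17 (mod 31)


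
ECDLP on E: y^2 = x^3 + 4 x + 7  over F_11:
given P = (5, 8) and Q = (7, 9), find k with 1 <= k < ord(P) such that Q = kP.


Enumerate multiples of P until we hit Q = (7, 9):
  1P = (5, 8)
  2P = (6, 7)
  3P = (1, 10)
  4P = (8, 10)
  5P = (7, 9)
Match found at i = 5.

k = 5


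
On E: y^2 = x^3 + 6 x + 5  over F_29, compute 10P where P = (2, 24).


k = 10 = 1010_2 (binary, LSB first: 0101)
Double-and-add from P = (2, 24):
  bit 0 = 0: acc unchanged = O
  bit 1 = 1: acc = O + (12, 23) = (12, 23)
  bit 2 = 0: acc unchanged = (12, 23)
  bit 3 = 1: acc = (12, 23) + (9, 11) = (24, 16)

10P = (24, 16)


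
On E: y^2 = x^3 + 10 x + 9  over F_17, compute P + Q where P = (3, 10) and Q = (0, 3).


P != Q, so use the chord formula.
s = (y2 - y1) / (x2 - x1) = (10) / (14) mod 17 = 8
x3 = s^2 - x1 - x2 mod 17 = 8^2 - 3 - 0 = 10
y3 = s (x1 - x3) - y1 mod 17 = 8 * (3 - 10) - 10 = 2

P + Q = (10, 2)


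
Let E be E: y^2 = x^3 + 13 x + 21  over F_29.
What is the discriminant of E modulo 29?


4 a^3 + 27 b^2 = 4*13^3 + 27*21^2 = 8788 + 11907 = 20695
Delta = -16 * (20695) = -331120
Delta mod 29 = 2

Delta = 2 (mod 29)
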